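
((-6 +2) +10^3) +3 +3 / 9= 2998 / 3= 999.33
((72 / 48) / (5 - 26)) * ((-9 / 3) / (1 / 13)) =39 / 14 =2.79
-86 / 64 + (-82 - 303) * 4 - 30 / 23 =-1135389 / 736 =-1542.65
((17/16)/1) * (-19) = -323/16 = -20.19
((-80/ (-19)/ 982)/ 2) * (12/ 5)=48/ 9329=0.01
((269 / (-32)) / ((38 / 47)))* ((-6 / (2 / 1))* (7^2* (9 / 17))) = 16726689 / 20672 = 809.15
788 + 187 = 975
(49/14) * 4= 14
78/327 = 26/109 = 0.24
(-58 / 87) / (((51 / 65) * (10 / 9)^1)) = -0.76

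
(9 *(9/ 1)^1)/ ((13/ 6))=486/ 13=37.38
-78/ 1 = -78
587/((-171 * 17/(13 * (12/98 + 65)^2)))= -77702512511/6979707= -11132.63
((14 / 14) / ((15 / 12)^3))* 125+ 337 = 401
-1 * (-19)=19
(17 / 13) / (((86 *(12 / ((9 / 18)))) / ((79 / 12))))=1343 / 321984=0.00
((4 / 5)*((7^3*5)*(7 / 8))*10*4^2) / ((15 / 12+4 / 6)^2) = 27659520 / 529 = 52286.43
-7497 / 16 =-468.56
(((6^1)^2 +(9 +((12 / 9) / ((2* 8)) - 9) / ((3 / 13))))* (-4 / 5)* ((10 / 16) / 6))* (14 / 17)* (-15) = 8015 / 1224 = 6.55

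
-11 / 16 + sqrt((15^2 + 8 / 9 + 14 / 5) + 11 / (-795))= -11 / 16 + sqrt(5781134) / 159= 14.43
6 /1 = 6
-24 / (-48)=1 / 2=0.50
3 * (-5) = -15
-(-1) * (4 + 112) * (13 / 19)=1508 / 19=79.37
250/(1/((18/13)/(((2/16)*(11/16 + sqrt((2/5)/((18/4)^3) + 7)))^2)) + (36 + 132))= 48556492749699194880000/32646349264471969154209 - 365235052216320000*sqrt(1055)/32646349264471969154209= 1.49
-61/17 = -3.59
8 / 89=0.09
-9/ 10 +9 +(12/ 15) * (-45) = -279/ 10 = -27.90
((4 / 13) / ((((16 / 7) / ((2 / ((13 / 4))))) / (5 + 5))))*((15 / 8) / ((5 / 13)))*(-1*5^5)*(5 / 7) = -9014.42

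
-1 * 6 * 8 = -48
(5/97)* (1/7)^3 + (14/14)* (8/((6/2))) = 266183/99813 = 2.67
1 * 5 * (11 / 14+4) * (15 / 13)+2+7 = 6663 / 182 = 36.61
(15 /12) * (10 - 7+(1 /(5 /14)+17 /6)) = 259 /24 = 10.79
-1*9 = -9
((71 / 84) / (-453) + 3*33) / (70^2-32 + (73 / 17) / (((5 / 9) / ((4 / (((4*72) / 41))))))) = 640403090 / 31518785529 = 0.02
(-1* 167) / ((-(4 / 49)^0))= 167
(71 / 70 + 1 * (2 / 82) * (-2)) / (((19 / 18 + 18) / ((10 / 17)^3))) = 293400 / 28449449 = 0.01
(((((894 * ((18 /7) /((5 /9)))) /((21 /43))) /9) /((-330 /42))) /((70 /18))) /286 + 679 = 6540872441 /9634625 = 678.89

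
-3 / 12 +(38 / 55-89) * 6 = -116623 / 220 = -530.10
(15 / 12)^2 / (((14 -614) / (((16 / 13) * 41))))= -41 / 312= -0.13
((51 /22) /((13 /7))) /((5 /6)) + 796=570211 /715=797.50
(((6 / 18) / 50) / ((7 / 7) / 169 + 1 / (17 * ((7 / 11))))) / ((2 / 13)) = 261443 / 593400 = 0.44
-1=-1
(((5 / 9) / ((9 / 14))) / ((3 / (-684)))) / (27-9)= -2660 / 243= -10.95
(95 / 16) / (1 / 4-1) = -95 / 12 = -7.92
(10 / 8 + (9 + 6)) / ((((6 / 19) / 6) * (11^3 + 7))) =1235 / 5352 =0.23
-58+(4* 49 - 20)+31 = 149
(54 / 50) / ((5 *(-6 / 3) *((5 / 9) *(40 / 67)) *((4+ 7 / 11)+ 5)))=-179091 / 5300000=-0.03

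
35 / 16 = 2.19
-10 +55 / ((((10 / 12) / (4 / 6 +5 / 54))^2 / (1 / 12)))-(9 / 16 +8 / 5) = -32495 / 3888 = -8.36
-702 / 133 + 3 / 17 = -11535 / 2261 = -5.10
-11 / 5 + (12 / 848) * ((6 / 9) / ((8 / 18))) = -4619 / 2120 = -2.18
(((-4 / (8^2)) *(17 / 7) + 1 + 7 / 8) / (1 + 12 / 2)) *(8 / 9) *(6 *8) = 1544 / 147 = 10.50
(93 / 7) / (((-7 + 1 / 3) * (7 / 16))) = -1116 / 245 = -4.56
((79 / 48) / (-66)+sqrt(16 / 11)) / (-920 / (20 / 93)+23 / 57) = 1501 / 257477088-228* sqrt(11) / 2682053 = -0.00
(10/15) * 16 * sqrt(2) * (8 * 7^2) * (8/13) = 100352 * sqrt(2)/39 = 3638.95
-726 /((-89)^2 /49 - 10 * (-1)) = -35574 /8411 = -4.23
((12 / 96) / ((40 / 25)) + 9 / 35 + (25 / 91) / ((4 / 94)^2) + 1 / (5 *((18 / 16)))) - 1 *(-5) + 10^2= 67414859 / 262080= 257.23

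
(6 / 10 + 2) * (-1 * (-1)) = 13 / 5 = 2.60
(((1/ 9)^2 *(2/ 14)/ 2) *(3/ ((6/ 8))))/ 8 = 1/ 2268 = 0.00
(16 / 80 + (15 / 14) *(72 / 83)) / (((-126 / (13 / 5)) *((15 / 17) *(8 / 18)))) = -725101 / 12201000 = -0.06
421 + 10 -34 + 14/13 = 5175/13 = 398.08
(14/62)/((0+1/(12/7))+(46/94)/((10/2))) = 19740/59551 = 0.33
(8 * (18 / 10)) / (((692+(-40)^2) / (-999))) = -5994 / 955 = -6.28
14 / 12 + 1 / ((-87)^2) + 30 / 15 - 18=-224545 / 15138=-14.83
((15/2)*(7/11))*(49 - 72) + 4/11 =-2407/22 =-109.41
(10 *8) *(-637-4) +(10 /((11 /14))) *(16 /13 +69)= -655020 /13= -50386.15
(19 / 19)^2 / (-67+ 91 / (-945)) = -135 / 9058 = -0.01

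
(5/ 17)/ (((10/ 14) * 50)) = 7/ 850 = 0.01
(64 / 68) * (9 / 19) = 144 / 323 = 0.45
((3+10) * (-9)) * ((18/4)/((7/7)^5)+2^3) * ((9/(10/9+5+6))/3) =-78975/218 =-362.27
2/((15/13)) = 26/15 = 1.73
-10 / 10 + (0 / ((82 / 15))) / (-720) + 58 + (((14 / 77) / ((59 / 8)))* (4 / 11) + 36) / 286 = 58318523 / 1020877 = 57.13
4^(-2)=1 / 16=0.06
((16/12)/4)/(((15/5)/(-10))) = -10/9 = -1.11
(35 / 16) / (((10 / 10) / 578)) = 10115 / 8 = 1264.38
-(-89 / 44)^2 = -7921 / 1936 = -4.09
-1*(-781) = 781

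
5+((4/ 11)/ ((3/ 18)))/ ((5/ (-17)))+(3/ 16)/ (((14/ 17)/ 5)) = -15767/ 12320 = -1.28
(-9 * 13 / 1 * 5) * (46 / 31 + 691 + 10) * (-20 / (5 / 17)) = 866289060 / 31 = 27944808.39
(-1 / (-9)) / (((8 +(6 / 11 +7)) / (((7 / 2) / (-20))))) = -77 / 61560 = -0.00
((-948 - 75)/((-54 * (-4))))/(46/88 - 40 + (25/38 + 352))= -71269/4712742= -0.02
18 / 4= 9 / 2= 4.50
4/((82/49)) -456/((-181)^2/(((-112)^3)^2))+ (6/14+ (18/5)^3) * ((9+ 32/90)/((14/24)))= -1130141754580687011978/41135530625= -27473615568.09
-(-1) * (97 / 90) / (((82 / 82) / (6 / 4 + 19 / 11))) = 3.48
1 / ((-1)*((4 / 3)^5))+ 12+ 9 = 21261 / 1024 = 20.76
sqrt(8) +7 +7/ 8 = 2* sqrt(2) +63/ 8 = 10.70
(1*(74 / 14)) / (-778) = -37 / 5446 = -0.01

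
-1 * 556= -556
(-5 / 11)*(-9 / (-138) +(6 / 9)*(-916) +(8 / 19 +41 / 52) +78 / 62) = 6425943845 / 23246652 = 276.42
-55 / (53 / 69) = -71.60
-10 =-10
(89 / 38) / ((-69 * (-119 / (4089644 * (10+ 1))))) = 2001880738 / 156009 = 12831.83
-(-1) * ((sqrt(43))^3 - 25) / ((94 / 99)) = -2475 / 94+ 4257 * sqrt(43) / 94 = 270.64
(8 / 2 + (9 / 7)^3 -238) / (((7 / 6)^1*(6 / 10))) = -795330 / 2401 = -331.25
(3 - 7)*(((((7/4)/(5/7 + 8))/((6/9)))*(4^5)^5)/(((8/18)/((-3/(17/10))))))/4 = 1396467728205742080/1037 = 1346641975126077.22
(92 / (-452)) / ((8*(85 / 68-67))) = 23 / 59438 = 0.00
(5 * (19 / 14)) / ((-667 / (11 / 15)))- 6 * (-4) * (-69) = -46391393 / 28014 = -1656.01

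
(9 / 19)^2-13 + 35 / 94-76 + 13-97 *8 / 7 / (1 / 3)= -96909497 / 237538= -407.97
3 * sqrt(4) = 6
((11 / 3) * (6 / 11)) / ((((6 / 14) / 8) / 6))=224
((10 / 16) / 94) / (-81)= -0.00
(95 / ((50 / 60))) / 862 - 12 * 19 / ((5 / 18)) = -1768539 / 2155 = -820.67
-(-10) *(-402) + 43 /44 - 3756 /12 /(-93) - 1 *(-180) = -15695509 /4092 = -3835.66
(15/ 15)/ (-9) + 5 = 44/ 9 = 4.89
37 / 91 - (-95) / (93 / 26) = 228211 / 8463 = 26.97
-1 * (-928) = 928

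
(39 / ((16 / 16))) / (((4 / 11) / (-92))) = -9867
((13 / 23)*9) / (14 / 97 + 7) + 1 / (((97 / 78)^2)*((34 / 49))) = 1.64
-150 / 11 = -13.64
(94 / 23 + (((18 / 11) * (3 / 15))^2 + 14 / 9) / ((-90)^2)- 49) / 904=-113899350691 / 2292551910000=-0.05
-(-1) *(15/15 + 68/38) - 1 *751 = -14216/19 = -748.21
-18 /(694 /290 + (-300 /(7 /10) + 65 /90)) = 328860 /7773083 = 0.04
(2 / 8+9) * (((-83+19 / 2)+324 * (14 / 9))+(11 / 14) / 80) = 17840327 / 4480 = 3982.22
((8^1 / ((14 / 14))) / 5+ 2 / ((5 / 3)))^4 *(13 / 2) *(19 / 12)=1186094 / 1875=632.58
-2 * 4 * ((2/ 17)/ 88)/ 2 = -0.01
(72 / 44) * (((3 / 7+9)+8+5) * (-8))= -22608 / 77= -293.61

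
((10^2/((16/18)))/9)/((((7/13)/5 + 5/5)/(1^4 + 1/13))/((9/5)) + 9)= 175/134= 1.31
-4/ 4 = -1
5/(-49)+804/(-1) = -39401/49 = -804.10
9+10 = 19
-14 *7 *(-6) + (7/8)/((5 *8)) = 188167/320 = 588.02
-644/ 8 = -161/ 2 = -80.50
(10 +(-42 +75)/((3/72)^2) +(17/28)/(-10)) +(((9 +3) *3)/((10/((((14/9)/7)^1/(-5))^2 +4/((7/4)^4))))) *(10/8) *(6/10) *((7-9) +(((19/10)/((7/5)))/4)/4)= 639194536607/33614000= 19015.72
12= 12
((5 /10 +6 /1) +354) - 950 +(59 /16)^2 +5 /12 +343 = -178549 /768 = -232.49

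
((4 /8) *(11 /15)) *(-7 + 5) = -11 /15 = -0.73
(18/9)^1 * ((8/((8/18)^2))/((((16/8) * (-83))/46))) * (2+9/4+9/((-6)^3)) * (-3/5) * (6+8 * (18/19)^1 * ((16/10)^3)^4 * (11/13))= 10274966847876776031/100102539062500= 102644.42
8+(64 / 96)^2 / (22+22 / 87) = 11645 / 1452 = 8.02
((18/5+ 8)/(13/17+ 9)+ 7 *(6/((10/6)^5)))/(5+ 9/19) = 21949237/26975000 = 0.81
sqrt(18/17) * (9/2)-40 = -35.37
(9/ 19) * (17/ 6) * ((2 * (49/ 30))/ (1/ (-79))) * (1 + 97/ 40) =-9015559/ 7600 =-1186.26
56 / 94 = 28 / 47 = 0.60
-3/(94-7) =-1/29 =-0.03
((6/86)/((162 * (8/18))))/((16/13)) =13/16512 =0.00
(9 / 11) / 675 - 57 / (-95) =496 / 825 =0.60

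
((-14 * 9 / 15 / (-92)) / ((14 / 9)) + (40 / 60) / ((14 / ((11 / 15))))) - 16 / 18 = -23047 / 28980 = -0.80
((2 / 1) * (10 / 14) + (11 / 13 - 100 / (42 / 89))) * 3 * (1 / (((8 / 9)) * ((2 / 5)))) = -2575305 / 1456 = -1768.75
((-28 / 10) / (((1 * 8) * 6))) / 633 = -7 / 75960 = -0.00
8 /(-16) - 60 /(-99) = 7 /66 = 0.11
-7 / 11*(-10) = 70 / 11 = 6.36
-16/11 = -1.45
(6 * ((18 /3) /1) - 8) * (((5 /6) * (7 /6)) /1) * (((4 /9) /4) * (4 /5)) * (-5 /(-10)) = 1.21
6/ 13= 0.46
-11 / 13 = -0.85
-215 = -215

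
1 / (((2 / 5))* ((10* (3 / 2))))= 1 / 6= 0.17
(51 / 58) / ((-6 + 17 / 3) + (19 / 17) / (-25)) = -65025 / 27956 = -2.33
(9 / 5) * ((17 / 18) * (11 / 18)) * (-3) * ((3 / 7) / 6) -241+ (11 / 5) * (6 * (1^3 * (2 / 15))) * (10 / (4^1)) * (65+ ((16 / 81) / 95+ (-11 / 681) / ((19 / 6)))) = 21893854819 / 489094200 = 44.76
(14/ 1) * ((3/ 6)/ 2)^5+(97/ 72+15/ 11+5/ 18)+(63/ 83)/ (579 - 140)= 616468049/ 205213184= 3.00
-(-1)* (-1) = -1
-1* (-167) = 167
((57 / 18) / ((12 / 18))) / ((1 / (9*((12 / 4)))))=513 / 4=128.25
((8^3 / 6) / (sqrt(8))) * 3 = 64 * sqrt(2) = 90.51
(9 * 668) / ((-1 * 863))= -6012 / 863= -6.97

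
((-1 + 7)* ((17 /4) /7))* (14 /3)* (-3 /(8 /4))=-51 /2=-25.50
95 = 95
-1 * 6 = -6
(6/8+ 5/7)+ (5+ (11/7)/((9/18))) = 9.61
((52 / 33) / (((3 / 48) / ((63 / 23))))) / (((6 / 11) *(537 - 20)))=2912 / 11891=0.24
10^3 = 1000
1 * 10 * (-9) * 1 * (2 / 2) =-90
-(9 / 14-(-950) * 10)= -133009 / 14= -9500.64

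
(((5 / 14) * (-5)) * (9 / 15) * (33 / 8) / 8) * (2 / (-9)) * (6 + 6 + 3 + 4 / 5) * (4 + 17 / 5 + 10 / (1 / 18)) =814253 / 2240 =363.51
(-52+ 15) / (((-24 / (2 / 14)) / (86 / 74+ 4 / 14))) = 125 / 392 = 0.32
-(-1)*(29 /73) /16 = 29 /1168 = 0.02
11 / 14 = 0.79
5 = 5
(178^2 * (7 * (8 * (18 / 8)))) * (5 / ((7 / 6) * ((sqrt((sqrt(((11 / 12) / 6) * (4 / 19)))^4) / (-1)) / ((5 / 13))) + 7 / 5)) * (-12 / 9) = -39009340800 / 1909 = -20434437.30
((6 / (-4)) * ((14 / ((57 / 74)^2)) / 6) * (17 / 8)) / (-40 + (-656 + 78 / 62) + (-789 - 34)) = 5050241 / 611461800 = 0.01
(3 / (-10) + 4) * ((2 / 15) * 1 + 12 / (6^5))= 16169 / 32400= 0.50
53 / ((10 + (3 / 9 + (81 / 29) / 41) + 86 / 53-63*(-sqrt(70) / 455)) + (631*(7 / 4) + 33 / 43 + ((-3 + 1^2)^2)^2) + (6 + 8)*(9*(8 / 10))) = 292130446593808142569860 / 6800799296392775763672601-32782841002606003920*sqrt(70) / 6800799296392775763672601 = 0.04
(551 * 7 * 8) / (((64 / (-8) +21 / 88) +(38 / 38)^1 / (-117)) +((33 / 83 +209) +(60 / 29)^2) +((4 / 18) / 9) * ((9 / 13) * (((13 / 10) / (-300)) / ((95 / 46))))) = 790018244575560000 / 5271949825503607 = 149.85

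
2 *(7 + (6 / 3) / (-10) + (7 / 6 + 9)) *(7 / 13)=3563 / 195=18.27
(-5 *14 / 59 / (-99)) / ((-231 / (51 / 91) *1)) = -170 / 5846841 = -0.00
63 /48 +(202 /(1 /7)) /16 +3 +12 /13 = 19471 /208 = 93.61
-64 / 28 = -16 / 7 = -2.29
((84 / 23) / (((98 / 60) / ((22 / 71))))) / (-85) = -1584 / 194327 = -0.01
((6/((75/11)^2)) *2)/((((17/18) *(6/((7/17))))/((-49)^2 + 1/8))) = 16270023/361250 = 45.04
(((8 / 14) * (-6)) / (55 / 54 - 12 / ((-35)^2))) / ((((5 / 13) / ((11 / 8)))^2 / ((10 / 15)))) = -28.96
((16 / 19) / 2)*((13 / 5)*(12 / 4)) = 312 / 95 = 3.28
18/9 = 2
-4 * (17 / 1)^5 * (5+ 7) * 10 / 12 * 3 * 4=-681531360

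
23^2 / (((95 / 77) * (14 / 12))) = 34914 / 95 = 367.52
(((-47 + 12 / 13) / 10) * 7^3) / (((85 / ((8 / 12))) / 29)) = -5958253 / 16575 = -359.47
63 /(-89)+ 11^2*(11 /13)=117640 /1157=101.68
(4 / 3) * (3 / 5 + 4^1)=92 / 15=6.13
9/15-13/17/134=6769/11390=0.59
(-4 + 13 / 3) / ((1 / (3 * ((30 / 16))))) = 15 / 8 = 1.88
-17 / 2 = -8.50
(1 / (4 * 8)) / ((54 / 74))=37 / 864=0.04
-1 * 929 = -929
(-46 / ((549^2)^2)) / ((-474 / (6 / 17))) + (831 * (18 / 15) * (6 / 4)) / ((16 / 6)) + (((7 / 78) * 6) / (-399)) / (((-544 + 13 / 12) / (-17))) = 880991086993213519938379 / 1570604186588336354520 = 560.92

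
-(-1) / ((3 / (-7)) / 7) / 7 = -7 / 3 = -2.33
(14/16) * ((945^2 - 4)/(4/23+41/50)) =3594409525/4572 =786178.81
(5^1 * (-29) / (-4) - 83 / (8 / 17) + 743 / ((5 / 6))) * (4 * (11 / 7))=330649 / 70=4723.56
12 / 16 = 3 / 4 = 0.75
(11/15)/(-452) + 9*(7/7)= 61009/6780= 9.00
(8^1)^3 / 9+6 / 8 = 2075 / 36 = 57.64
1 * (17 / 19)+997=18960 / 19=997.89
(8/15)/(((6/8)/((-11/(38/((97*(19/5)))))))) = -17072/225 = -75.88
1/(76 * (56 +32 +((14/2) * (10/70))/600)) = 0.00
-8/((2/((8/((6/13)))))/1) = -208/3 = -69.33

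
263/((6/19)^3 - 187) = -1803917/1282417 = -1.41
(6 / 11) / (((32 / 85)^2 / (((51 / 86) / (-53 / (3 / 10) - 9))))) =-3316275 / 269784064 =-0.01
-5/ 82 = -0.06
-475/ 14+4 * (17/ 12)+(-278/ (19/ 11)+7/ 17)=-2561227/ 13566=-188.80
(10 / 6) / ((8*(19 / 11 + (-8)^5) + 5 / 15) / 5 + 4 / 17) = -935 / 29410837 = -0.00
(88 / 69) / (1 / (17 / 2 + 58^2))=4301.16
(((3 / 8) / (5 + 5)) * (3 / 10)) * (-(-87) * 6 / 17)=2349 / 6800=0.35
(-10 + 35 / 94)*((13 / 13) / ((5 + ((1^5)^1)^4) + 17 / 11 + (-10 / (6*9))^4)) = -5290495155 / 4146948932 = -1.28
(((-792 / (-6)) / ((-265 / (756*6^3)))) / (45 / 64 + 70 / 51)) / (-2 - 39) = 70355755008 / 73610375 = 955.79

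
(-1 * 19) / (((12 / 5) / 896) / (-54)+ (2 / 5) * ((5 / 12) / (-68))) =6511680 / 857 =7598.23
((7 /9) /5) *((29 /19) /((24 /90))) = 203 /228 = 0.89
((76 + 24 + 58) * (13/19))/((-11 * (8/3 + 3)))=-6162/3553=-1.73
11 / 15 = 0.73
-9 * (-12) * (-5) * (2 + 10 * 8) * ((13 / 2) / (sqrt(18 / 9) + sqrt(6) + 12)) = -287820 / (sqrt(2) + sqrt(6) + 12) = -18143.30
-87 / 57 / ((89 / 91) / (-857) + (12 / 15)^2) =-56540575 / 23665773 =-2.39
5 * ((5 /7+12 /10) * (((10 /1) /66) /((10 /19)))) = 1273 /462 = 2.76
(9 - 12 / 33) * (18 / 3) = 570 / 11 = 51.82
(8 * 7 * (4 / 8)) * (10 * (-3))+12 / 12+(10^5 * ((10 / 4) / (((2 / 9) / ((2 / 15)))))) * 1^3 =149161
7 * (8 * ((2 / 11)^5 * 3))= 5376 / 161051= 0.03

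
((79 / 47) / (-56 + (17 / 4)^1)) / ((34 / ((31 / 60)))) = -2449 / 4961790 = -0.00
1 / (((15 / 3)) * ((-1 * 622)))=-1 / 3110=-0.00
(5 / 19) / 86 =5 / 1634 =0.00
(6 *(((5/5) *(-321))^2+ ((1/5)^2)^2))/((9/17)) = 2189621284/1875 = 1167798.02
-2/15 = -0.13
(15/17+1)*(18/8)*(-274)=-19728/17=-1160.47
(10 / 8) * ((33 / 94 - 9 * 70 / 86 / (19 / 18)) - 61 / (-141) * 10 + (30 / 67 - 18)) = -1529357915 / 61745592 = -24.77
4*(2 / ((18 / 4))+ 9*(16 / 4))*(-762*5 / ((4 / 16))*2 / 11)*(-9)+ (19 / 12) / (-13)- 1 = 6238400635 / 1716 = 3635431.61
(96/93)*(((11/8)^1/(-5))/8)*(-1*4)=22/155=0.14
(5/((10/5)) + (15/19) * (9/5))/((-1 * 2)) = -1.96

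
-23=-23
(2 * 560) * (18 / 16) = 1260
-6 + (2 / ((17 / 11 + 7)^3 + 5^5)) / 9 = -269455124 / 44909631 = -6.00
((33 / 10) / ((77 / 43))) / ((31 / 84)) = 774 / 155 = 4.99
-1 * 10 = -10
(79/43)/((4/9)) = 711/172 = 4.13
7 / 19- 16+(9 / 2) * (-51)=-9315 / 38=-245.13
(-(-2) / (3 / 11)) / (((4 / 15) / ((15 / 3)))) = 275 / 2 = 137.50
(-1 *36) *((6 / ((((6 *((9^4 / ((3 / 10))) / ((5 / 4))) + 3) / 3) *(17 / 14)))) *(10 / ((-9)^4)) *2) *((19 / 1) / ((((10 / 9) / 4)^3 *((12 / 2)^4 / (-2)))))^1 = 1216 / 57363525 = 0.00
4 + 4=8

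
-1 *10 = -10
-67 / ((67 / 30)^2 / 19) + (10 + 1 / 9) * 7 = -111221 / 603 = -184.45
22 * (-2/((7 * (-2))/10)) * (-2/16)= -55/14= -3.93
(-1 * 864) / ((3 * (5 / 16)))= -4608 / 5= -921.60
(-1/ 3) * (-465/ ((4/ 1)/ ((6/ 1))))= 465/ 2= 232.50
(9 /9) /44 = 1 /44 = 0.02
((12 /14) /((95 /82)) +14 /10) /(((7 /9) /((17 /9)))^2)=411247 /32585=12.62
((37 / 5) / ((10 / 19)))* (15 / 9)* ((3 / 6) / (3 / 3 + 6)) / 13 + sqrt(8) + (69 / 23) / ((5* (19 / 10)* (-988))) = 253153 / 1971060 + 2* sqrt(2) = 2.96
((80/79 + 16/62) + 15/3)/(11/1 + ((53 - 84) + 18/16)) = -122856/369799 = -0.33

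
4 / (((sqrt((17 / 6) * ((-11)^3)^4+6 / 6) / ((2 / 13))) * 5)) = 8 * sqrt(320119694425578) / 3467963356277095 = 0.00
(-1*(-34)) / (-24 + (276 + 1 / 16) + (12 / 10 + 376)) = 2720 / 50341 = 0.05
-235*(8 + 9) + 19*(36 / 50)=-99533 / 25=-3981.32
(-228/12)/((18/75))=-475/6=-79.17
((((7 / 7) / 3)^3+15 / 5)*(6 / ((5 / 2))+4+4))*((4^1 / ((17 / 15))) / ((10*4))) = 2132 / 765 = 2.79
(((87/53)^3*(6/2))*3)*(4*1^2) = 159.23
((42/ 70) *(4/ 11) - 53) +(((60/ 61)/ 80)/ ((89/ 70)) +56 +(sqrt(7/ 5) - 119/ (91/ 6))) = -35854047/ 7763470 +sqrt(35)/ 5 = -3.44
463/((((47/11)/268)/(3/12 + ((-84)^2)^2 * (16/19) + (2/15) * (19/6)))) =48928073693208149/40185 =1217570578405.08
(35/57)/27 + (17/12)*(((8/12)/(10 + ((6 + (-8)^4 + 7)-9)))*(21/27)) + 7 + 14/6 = 118362041/12650580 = 9.36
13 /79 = 0.16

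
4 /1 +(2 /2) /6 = 25 /6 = 4.17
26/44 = 0.59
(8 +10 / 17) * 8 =1168 / 17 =68.71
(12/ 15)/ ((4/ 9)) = 1.80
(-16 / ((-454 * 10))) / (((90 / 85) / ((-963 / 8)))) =-1819 / 4540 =-0.40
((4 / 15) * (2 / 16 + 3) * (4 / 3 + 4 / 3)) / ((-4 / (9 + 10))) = -95 / 9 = -10.56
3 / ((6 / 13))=13 / 2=6.50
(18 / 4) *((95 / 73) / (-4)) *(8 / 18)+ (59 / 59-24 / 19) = -2535 / 2774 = -0.91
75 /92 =0.82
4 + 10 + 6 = 20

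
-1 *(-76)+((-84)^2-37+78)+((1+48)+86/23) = 166192/23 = 7225.74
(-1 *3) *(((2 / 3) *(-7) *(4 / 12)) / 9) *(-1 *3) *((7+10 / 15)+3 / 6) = -343 / 27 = -12.70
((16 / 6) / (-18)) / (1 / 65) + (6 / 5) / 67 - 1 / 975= -5651573 / 587925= -9.61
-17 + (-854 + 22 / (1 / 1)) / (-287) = -4047 / 287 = -14.10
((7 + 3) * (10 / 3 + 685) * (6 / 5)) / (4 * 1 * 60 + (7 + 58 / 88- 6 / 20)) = 1817200 / 54419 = 33.39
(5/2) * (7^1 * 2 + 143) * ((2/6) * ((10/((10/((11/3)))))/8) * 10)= 43175/72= 599.65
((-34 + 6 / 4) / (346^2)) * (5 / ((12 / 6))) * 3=-975 / 478864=-0.00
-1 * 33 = -33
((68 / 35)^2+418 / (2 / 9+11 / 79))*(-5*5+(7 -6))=-8766142032 / 314825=-27844.49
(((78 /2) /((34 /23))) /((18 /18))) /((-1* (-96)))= 299 /1088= 0.27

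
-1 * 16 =-16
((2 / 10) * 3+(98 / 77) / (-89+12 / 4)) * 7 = 9688 / 2365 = 4.10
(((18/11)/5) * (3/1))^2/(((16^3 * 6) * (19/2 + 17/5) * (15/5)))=27/26639360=0.00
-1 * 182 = -182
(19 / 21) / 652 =19 / 13692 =0.00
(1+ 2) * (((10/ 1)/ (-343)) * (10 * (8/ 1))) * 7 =-2400/ 49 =-48.98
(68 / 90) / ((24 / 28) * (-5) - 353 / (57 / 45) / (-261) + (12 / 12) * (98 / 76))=-262276 / 669435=-0.39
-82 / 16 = -41 / 8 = -5.12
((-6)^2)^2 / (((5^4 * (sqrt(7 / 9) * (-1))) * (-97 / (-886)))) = -3444768 * sqrt(7) / 424375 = -21.48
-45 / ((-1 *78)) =15 / 26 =0.58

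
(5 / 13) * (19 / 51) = 95 / 663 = 0.14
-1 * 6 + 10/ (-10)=-7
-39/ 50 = -0.78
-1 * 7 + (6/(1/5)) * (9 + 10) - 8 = 555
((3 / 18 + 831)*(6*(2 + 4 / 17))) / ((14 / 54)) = 5116662 / 119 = 42997.16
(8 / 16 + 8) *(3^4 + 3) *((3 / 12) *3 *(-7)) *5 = -18742.50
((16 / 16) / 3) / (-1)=-1 / 3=-0.33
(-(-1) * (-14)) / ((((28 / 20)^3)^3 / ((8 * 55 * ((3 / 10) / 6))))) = -14.91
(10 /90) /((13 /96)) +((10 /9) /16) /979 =751937 /916344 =0.82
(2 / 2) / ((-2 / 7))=-3.50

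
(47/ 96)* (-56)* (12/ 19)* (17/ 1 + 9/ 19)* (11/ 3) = -1201508/ 1083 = -1109.43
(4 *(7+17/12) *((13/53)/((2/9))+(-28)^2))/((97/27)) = 75647889/10282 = 7357.31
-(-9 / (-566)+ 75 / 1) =-42459 / 566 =-75.02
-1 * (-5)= 5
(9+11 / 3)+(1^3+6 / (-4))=73 / 6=12.17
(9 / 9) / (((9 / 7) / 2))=14 / 9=1.56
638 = 638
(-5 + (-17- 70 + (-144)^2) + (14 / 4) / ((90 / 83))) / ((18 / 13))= 48314513 / 3240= 14911.89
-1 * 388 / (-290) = 194 / 145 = 1.34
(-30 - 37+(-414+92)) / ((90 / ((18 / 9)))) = -389 / 45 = -8.64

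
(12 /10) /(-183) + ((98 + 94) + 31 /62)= 117421 /610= 192.49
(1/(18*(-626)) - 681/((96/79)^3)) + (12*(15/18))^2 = -25800176581/92307456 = -279.50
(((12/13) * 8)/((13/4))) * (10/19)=3840/3211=1.20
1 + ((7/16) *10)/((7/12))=17/2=8.50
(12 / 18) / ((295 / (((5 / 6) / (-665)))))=-1 / 353115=-0.00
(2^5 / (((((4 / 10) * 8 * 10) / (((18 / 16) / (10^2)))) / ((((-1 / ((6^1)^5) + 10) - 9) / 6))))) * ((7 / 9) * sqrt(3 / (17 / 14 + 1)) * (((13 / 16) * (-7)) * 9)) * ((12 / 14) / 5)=-28301 * sqrt(1302) / 68567040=-0.01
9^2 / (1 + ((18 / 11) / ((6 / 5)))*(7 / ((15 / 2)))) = 891 / 25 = 35.64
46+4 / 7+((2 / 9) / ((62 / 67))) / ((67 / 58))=46.78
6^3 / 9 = 24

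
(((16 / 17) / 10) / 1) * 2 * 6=96 / 85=1.13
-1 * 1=-1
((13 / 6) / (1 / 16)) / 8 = 13 / 3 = 4.33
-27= -27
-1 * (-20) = 20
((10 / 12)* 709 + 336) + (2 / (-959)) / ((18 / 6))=1777665 / 1918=926.83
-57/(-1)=57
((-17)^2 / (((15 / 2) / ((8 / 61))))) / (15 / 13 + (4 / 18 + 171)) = 22542 / 768905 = 0.03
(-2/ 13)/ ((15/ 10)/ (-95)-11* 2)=380/ 54379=0.01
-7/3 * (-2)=14/3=4.67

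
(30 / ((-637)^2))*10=300 / 405769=0.00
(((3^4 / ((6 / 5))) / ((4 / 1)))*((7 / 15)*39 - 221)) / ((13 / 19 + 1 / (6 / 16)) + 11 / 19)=-780273 / 896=-870.84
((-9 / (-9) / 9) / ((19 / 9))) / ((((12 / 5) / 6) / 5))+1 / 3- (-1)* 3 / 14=481 / 399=1.21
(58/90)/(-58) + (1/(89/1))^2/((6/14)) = -7711/712890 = -0.01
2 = 2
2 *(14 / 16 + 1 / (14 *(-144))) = 1763 / 1008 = 1.75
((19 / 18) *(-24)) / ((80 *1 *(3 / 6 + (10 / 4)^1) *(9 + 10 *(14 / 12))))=-0.01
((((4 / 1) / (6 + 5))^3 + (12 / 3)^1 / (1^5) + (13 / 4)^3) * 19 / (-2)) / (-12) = 62111741 / 2044416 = 30.38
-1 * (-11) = 11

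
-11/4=-2.75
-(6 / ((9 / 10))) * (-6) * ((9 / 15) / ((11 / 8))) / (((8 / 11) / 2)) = 48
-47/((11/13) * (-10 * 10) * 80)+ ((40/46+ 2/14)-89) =-1246509629/14168000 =-87.98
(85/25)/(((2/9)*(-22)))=-153/220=-0.70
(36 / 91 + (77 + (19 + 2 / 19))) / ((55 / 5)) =166850 / 19019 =8.77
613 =613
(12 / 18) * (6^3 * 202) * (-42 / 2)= -610848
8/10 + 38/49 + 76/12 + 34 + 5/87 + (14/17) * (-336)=-85059056/362355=-234.74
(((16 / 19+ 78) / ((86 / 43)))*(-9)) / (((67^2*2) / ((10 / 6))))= -11235 / 170582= -0.07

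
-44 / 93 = -0.47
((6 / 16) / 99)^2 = 1 / 69696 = 0.00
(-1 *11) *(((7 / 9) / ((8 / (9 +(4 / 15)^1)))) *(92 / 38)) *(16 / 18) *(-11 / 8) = 29.32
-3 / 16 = -0.19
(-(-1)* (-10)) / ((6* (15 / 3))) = -1 / 3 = -0.33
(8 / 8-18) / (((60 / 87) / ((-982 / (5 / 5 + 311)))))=242063 / 3120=77.58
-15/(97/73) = -1095/97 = -11.29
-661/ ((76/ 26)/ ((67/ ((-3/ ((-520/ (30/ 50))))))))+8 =-748448932/ 171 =-4376894.34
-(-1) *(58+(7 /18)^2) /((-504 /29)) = -546389 /163296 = -3.35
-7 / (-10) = 7 / 10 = 0.70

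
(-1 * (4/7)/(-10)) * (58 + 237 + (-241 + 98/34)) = 1934/595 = 3.25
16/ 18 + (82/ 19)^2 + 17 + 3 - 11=92645/ 3249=28.51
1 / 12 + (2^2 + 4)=8.08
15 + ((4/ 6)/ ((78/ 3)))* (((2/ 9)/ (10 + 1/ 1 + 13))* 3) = 21061/ 1404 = 15.00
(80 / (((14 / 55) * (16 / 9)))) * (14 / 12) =825 / 4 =206.25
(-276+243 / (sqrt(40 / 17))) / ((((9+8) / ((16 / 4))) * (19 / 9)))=-9936 / 323+2187 * sqrt(170) / 1615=-13.11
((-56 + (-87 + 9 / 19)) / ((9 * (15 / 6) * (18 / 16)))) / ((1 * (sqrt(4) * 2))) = -10832 / 7695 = -1.41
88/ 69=1.28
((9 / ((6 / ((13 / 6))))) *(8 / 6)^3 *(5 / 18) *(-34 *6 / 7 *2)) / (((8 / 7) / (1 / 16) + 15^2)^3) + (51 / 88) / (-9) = -174410124241 / 2708122357512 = -0.06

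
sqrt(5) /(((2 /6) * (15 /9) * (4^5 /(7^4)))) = 21609 * sqrt(5) /5120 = 9.44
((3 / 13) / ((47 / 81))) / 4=243 / 2444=0.10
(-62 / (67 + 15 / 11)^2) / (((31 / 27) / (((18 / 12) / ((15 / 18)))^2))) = -264627 / 7068800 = -0.04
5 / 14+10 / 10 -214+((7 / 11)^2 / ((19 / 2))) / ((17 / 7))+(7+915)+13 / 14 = 194325478 / 273581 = 710.30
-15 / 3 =-5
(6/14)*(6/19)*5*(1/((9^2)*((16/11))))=55/9576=0.01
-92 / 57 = -1.61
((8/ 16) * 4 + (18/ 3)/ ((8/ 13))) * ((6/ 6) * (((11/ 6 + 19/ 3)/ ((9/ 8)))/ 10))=2303/ 270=8.53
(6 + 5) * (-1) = -11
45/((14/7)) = 22.50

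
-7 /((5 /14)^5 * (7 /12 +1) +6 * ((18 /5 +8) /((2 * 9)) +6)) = -0.18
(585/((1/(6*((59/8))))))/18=11505/8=1438.12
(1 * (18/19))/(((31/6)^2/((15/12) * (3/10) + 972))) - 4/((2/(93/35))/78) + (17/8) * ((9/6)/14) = -7766483379/20450080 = -379.78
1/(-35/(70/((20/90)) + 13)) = -9.37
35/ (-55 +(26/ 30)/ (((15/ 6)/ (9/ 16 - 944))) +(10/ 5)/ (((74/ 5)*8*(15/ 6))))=-155400/ 1696309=-0.09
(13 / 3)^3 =2197 / 27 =81.37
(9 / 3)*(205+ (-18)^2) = 1587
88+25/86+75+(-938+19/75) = -4995241/6450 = -774.46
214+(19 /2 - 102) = 121.50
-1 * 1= -1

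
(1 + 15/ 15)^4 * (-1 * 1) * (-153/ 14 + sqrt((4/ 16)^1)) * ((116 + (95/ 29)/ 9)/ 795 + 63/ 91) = 2642340704/ 18882045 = 139.94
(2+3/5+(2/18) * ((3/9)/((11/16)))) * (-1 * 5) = -3941/297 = -13.27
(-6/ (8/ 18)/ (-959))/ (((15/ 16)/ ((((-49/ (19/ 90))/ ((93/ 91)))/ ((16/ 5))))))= -85995/ 80693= -1.07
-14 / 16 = -7 / 8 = -0.88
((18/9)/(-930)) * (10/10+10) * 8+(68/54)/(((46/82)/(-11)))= -2394986/96255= -24.88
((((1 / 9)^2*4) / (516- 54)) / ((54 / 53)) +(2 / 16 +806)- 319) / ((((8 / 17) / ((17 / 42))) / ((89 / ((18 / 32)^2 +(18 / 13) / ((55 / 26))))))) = 506382993338930 / 13185228357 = 38405.33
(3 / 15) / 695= 1 / 3475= 0.00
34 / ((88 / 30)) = 255 / 22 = 11.59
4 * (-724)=-2896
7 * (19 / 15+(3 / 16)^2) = 34993 / 3840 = 9.11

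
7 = 7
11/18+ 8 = 155/18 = 8.61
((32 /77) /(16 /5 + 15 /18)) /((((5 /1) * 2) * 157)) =96 /1462769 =0.00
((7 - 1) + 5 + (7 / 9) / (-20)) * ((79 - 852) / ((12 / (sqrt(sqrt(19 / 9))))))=-1525129 * 19^(1 / 4) * sqrt(3) / 6480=-851.10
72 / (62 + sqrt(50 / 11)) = 8184 / 7039 - 60* sqrt(22) / 7039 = 1.12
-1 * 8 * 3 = -24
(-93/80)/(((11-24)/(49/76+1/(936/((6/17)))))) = 503843/8733920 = 0.06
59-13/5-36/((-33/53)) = 114.22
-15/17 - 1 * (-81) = 1362/17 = 80.12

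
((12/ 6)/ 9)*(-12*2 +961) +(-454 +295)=443/ 9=49.22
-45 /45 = -1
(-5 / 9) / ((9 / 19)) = -95 / 81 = -1.17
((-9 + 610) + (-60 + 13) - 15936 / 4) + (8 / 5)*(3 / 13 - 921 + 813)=-3602.43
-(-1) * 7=7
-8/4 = -2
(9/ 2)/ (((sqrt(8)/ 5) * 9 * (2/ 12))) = 5.30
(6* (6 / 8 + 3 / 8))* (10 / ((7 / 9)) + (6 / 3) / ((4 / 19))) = 8451 / 56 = 150.91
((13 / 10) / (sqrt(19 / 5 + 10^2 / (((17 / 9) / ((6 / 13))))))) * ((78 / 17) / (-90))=-169 * sqrt(34474895) / 79557450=-0.01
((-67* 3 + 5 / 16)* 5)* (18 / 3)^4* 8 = -10403640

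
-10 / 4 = -2.50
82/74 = 41/37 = 1.11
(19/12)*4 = 19/3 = 6.33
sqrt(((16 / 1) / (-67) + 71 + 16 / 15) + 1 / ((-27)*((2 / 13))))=sqrt(2602972110) / 6030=8.46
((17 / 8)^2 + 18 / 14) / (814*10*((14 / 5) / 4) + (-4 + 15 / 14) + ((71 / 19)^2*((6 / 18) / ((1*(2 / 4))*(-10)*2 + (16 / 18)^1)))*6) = 38467799 / 37742827680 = 0.00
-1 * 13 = -13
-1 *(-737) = 737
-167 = -167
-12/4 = -3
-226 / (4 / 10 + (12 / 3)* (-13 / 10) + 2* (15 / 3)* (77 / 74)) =-41810 / 1037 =-40.32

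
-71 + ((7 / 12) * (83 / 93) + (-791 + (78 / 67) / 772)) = -12431983879 / 14430996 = -861.48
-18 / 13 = -1.38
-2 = -2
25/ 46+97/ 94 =1703/ 1081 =1.58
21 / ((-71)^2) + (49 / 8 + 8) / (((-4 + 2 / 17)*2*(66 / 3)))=-9195889 / 117112512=-0.08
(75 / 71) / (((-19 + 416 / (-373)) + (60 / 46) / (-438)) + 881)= 1878801 / 1531162783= 0.00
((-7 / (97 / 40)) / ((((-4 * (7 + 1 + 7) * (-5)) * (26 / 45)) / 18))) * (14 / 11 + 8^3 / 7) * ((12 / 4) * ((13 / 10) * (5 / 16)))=-232065 / 8536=-27.19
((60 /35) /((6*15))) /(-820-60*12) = -1 /80850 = -0.00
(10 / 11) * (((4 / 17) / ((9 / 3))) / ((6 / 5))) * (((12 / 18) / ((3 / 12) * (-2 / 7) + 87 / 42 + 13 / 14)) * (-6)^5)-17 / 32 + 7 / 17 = -25834115 / 245344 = -105.30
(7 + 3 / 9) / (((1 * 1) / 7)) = 154 / 3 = 51.33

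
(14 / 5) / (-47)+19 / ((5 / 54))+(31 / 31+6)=212.14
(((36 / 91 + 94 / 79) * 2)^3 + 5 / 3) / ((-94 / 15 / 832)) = -5983367120696480 / 1343259610511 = -4454.36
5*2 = 10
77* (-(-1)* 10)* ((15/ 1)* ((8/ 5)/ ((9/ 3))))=6160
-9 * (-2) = 18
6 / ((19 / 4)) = 24 / 19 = 1.26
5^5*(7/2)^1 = 21875/2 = 10937.50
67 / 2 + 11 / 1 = 89 / 2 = 44.50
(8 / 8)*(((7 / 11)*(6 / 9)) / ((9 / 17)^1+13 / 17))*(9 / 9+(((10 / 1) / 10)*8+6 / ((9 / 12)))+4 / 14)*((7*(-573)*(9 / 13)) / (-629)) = 12033 / 481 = 25.02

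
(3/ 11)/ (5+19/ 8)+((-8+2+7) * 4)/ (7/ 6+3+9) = 17472/ 51271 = 0.34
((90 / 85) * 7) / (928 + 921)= 126 / 31433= 0.00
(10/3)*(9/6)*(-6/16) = -15/8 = -1.88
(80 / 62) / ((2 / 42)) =840 / 31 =27.10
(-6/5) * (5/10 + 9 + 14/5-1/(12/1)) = -14.66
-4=-4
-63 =-63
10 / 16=5 / 8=0.62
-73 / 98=-0.74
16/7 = 2.29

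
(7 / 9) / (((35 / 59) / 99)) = 649 / 5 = 129.80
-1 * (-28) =28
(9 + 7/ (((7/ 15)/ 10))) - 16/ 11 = 1733/ 11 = 157.55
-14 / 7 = -2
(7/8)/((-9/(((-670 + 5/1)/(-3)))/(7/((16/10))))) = -162925/1728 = -94.29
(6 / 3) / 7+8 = 58 / 7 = 8.29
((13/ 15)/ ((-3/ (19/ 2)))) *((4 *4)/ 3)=-14.64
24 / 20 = 6 / 5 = 1.20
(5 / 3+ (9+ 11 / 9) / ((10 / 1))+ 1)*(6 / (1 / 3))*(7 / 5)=2324 / 25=92.96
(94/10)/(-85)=-47/425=-0.11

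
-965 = -965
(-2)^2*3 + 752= 764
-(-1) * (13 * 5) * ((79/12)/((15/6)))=1027/6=171.17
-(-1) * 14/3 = 14/3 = 4.67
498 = 498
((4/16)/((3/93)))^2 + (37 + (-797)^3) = -8100183615/16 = -506261475.94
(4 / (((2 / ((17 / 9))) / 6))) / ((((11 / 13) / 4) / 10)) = 35360 / 33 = 1071.52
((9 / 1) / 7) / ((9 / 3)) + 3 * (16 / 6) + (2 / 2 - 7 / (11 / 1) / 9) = 6485 / 693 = 9.36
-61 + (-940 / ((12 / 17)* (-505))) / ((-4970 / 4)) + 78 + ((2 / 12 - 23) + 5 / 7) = -7712021 / 1505910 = -5.12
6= 6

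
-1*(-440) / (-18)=-220 / 9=-24.44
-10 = -10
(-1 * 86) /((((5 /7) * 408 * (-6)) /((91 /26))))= 2107 /12240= 0.17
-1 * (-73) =73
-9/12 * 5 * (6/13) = -45/26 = -1.73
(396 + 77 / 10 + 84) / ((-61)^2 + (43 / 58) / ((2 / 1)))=282866 / 2158395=0.13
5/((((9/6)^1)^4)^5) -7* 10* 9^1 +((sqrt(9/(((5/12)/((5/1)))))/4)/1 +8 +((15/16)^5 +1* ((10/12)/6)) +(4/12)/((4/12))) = -2267313317033117761/3656158440062976 +3* sqrt(3)/2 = -617.54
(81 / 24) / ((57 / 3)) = 27 / 152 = 0.18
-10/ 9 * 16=-160/ 9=-17.78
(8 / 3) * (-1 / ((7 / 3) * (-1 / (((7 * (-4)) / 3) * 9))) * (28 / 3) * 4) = -3584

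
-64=-64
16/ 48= 1/ 3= 0.33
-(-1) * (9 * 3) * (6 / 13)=162 / 13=12.46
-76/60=-19/15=-1.27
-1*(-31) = 31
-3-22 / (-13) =-17 / 13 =-1.31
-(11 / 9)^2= -121 / 81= -1.49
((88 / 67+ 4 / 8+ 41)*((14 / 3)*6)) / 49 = 11474 / 469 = 24.46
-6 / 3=-2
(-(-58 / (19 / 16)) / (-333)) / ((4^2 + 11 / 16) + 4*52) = -0.00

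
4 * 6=24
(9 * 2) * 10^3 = 18000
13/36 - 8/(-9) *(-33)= -1043/36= -28.97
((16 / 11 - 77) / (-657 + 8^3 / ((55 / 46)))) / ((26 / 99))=411345 / 327158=1.26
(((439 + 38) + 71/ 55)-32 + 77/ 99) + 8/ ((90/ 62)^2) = 10043023/ 22275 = 450.87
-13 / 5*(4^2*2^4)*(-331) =220313.60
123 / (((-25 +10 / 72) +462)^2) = 159408 / 247653169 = 0.00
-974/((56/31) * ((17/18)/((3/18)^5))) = -15097/205632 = -0.07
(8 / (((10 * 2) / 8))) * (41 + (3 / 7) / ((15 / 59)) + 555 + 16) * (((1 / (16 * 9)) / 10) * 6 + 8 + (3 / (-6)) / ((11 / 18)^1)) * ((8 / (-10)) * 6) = -3259824872 / 48125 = -67736.62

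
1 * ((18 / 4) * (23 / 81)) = 1.28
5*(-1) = -5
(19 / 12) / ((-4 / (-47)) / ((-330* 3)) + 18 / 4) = 147345 / 418762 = 0.35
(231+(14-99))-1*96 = 50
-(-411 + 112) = 299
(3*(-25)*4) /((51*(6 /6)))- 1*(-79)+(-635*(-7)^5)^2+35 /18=34853731177098619 /306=113901082278100.06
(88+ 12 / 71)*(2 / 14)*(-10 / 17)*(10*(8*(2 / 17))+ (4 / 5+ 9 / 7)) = -85649320 / 1005431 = -85.19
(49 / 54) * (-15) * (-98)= 12005 / 9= 1333.89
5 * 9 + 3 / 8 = 363 / 8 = 45.38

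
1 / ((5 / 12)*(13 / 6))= 72 / 65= 1.11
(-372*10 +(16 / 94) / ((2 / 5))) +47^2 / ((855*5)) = -747251677 / 200925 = -3719.06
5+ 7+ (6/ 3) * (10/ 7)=104/ 7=14.86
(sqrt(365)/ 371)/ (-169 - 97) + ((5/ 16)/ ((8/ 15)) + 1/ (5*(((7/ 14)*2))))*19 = 9557/ 640 - sqrt(365)/ 98686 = 14.93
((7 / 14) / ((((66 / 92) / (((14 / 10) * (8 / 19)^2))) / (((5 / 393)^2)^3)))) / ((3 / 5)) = 161000000 / 131673293558461362411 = 0.00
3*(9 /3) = 9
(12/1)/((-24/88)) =-44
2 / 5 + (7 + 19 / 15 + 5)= 41 / 3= 13.67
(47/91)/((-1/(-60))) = 2820/91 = 30.99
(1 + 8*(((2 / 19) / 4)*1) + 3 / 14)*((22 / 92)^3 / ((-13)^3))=-504449 / 56883353072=-0.00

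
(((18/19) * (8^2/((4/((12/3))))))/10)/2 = 3.03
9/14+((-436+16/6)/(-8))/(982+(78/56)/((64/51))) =51643591/73992786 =0.70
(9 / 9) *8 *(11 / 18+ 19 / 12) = 158 / 9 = 17.56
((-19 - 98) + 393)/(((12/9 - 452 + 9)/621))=-514188/1325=-388.07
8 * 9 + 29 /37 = 2693 /37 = 72.78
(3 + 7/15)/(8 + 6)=26/105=0.25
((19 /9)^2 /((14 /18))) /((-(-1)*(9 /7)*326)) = 361 /26406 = 0.01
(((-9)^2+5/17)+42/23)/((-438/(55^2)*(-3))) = 49156250/256887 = 191.35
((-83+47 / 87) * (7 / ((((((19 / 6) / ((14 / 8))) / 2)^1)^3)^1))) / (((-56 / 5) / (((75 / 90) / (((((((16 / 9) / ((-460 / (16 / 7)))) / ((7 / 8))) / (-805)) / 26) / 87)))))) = 146920932905394375 / 14047232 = 10459066448.49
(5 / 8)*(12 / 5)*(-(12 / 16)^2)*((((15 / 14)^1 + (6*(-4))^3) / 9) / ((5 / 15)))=1741689 / 448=3887.70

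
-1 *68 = -68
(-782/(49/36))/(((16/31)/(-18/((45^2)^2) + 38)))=-42299.81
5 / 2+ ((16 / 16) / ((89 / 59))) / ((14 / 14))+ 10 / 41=24863 / 7298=3.41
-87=-87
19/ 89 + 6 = 553/ 89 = 6.21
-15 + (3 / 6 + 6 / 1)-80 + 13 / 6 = -259 / 3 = -86.33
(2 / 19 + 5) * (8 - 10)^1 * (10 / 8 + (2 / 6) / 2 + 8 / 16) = -2231 / 114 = -19.57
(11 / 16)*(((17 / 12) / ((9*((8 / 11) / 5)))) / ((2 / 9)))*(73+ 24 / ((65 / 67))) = 13068121 / 39936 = 327.23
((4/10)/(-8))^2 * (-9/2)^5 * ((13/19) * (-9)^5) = 45328197213/243200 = 186382.39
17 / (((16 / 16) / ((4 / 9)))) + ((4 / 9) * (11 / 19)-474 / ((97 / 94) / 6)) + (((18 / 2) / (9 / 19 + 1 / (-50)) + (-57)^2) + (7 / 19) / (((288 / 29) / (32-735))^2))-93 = 2273.76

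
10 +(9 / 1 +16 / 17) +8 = 475 / 17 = 27.94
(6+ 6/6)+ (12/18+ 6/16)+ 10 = 433/24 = 18.04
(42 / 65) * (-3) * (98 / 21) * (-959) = 563892 / 65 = 8675.26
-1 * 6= -6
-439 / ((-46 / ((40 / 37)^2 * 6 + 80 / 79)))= 190508440 / 2487473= 76.59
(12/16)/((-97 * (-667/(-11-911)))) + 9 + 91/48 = 33804385/3105552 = 10.89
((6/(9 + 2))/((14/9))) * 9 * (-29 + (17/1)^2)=63180/77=820.52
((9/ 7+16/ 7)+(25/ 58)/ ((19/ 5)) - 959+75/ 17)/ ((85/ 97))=-1085.15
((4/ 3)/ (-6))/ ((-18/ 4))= 4/ 81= 0.05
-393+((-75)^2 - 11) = 5221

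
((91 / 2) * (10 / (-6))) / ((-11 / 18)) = 1365 / 11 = 124.09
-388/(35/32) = -12416/35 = -354.74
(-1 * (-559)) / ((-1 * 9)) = -559 / 9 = -62.11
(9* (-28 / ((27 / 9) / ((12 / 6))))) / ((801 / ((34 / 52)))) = -476 / 3471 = -0.14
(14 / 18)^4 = 2401 / 6561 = 0.37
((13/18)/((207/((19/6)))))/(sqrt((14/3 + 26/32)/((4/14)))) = 247* sqrt(11046)/10289349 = 0.00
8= 8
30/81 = 10/27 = 0.37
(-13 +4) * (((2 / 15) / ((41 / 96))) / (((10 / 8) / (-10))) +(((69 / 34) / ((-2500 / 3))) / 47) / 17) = 62590540383 / 2784515000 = 22.48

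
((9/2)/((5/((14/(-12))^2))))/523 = 49/20920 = 0.00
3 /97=0.03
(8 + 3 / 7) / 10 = 59 / 70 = 0.84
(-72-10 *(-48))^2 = 166464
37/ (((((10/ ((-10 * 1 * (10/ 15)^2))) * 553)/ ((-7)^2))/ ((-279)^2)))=-8960364/ 79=-113422.33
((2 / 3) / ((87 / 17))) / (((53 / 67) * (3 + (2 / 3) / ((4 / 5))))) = 4556 / 106053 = 0.04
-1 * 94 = -94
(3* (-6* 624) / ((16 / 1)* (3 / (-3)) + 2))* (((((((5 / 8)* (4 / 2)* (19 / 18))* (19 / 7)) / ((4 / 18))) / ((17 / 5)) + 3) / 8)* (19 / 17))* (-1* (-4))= 98281053 / 28322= 3470.13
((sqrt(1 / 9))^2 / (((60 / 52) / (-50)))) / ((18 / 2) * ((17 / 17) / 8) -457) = 0.01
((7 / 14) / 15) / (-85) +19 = 19.00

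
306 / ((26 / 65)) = 765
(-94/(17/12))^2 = 1272384/289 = 4402.71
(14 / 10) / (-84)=-1 / 60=-0.02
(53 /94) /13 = 53 /1222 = 0.04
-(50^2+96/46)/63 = -57548/1449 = -39.72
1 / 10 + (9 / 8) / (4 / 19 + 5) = 139 / 440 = 0.32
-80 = -80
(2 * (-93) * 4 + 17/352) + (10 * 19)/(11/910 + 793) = -188915989511/254017632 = -743.71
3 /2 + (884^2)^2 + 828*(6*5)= 1221347009555 /2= 610673504777.50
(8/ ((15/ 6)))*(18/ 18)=16/ 5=3.20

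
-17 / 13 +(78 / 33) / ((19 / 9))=-511 / 2717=-0.19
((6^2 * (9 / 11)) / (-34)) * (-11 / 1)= 162 / 17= 9.53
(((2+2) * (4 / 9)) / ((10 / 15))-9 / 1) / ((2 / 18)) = -57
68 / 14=34 / 7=4.86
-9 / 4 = -2.25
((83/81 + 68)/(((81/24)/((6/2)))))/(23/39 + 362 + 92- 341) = 290732/538245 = 0.54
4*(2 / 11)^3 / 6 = 16 / 3993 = 0.00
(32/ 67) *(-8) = -256/ 67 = -3.82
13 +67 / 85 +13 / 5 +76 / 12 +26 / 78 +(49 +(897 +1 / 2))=494473 / 510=969.55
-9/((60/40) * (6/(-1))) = 1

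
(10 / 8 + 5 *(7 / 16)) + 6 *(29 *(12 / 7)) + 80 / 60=101827 / 336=303.06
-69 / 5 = -13.80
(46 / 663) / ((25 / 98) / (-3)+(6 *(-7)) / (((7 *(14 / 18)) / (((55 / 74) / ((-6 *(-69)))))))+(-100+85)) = -1918154 / 417430325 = -0.00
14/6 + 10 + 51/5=338/15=22.53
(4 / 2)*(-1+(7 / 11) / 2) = -1.36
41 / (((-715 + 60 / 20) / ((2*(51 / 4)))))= -2091 / 1424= -1.47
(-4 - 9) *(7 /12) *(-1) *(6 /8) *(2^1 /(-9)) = -91 /72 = -1.26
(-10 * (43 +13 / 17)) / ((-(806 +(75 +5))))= 3720 / 7531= 0.49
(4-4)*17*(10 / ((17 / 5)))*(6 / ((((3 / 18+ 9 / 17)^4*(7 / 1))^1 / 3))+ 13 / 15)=0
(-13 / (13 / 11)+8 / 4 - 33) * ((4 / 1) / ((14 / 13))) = -156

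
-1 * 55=-55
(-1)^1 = -1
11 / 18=0.61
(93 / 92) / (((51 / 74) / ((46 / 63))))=1147 / 1071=1.07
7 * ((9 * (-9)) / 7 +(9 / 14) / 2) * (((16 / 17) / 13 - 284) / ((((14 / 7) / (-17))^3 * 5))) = -285613209 / 104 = -2746280.86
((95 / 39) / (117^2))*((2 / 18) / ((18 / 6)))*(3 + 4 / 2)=475 / 14414517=0.00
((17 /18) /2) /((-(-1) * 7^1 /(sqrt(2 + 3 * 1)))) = 17 * sqrt(5) /252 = 0.15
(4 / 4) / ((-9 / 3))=-1 / 3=-0.33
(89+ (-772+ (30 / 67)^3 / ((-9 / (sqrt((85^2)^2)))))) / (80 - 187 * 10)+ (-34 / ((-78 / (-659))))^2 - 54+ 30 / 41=2768545977838778419 / 33573027782970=82463.40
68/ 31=2.19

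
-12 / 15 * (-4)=16 / 5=3.20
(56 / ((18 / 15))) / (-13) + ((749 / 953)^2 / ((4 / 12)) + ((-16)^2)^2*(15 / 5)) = 6963823535665 / 35420151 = 196606.26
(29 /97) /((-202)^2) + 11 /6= 21769021 /11873964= 1.83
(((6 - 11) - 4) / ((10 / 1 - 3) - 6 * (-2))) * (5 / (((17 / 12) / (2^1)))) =-1080 / 323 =-3.34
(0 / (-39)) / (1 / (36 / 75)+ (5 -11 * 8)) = 0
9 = 9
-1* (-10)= 10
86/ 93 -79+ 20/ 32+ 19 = -43487/ 744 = -58.45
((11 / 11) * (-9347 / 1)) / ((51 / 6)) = -18694 / 17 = -1099.65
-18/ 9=-2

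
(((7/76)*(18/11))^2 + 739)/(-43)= -129125005/7513132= -17.19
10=10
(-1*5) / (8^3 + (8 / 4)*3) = -5 / 518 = -0.01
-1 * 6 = -6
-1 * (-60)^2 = -3600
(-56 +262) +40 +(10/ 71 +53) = 21239/ 71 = 299.14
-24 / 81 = -8 / 27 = -0.30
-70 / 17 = -4.12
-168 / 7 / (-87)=8 / 29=0.28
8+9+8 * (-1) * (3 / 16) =31 / 2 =15.50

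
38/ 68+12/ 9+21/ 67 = 15073/ 6834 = 2.21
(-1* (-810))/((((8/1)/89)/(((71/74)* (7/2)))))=17914365/592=30260.75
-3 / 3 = -1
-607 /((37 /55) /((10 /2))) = -166925 /37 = -4511.49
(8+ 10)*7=126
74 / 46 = 37 / 23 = 1.61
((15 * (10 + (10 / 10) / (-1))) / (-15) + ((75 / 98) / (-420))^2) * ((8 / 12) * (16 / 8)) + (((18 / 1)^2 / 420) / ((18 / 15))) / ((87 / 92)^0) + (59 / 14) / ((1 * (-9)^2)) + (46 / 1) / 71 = -115370729611 / 10825590384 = -10.66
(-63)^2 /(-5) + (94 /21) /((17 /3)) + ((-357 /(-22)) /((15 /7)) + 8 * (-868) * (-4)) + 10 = 70687473 /2618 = 27000.56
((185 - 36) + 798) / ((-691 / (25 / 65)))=-4735 / 8983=-0.53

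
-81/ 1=-81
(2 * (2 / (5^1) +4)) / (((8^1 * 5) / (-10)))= -11 / 5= -2.20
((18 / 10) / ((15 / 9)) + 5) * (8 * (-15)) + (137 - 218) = -4053 / 5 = -810.60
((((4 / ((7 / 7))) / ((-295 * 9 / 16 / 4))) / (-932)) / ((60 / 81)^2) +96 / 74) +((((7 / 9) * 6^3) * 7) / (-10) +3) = -7203759687 / 63579875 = -113.30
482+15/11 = 5317/11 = 483.36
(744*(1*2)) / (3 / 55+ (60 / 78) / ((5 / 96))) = 354640 / 3533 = 100.38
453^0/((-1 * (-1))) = 1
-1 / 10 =-0.10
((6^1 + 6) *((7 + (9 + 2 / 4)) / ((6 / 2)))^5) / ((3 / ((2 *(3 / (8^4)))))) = 483153 / 16384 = 29.49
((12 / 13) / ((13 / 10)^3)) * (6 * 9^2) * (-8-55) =-367416000 / 28561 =-12864.26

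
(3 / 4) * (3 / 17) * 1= 9 / 68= 0.13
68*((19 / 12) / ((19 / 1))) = 17 / 3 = 5.67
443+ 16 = 459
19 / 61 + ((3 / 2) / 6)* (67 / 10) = 1.99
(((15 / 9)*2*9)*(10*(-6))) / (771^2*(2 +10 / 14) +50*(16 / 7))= -1800 / 1613597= -0.00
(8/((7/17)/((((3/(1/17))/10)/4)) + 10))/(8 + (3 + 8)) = 3468/85025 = 0.04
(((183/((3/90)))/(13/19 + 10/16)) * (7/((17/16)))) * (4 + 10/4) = 607501440/3383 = 179574.77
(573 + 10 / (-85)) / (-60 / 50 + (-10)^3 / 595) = -340865 / 1714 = -198.87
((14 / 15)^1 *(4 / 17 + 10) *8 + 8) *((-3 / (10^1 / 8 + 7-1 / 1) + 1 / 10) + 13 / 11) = 9935172 / 135575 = 73.28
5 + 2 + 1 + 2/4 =17/2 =8.50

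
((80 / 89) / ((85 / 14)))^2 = 50176 / 2289169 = 0.02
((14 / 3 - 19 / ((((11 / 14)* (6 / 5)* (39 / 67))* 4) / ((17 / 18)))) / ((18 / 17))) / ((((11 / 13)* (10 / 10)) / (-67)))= 370178417 / 1411344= 262.29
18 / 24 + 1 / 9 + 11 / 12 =16 / 9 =1.78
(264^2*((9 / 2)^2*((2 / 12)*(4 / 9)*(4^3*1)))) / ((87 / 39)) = 86980608 / 29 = 2999331.31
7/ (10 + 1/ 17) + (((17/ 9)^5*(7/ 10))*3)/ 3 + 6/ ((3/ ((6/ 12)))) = 207867881/ 11219310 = 18.53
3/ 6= 1/ 2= 0.50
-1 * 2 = -2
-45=-45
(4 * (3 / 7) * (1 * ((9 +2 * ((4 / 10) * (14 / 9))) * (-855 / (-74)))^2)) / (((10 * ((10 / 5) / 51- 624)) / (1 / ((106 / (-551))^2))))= -3563720876687193 / 34264207393360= -104.01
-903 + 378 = -525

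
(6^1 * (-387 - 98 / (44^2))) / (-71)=1123995 / 34364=32.71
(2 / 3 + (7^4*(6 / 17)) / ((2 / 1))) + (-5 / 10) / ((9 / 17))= 129569 / 306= 423.43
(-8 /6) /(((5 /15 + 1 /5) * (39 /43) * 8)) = -215 /624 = -0.34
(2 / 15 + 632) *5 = 9482 / 3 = 3160.67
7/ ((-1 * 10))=-7/ 10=-0.70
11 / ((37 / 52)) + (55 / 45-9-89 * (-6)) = 180380 / 333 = 541.68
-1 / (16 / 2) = -1 / 8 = -0.12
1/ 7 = 0.14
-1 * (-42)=42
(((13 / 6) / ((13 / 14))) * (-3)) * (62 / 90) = -217 / 45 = -4.82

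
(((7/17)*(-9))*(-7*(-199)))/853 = -87759/14501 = -6.05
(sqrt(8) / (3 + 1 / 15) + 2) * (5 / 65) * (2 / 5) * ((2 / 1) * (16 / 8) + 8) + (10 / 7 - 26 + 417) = 72 * sqrt(2) / 299 + 178891 / 455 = 393.51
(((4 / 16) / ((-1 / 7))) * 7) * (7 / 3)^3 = -16807 / 108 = -155.62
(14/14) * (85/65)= 17/13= 1.31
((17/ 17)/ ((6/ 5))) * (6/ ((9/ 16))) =80/ 9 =8.89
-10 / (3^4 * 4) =-5 / 162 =-0.03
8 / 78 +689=26875 / 39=689.10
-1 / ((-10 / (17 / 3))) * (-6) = -17 / 5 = -3.40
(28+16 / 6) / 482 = 46 / 723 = 0.06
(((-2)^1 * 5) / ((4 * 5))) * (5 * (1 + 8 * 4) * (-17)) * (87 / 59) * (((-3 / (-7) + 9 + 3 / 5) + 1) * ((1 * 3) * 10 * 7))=282592530 / 59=4789703.90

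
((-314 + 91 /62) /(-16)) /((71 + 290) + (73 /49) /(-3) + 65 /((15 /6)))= 2848419 /56361472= 0.05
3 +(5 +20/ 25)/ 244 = 3689/ 1220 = 3.02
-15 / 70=-3 / 14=-0.21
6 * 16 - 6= 90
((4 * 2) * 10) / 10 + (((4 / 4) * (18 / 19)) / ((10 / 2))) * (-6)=652 / 95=6.86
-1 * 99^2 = -9801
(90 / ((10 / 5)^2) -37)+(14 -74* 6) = -889 / 2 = -444.50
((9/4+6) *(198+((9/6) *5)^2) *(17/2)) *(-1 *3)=-1711611/32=-53487.84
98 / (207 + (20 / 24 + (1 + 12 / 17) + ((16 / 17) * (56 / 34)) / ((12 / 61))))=169932 / 377005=0.45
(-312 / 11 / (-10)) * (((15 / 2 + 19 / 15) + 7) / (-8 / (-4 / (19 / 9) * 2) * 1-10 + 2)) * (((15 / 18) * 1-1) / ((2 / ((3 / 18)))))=559 / 5300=0.11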